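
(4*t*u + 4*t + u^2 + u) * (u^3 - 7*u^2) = 4*t*u^4 - 24*t*u^3 - 28*t*u^2 + u^5 - 6*u^4 - 7*u^3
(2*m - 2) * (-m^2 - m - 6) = -2*m^3 - 10*m + 12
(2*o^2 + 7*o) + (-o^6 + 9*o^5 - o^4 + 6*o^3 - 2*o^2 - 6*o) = -o^6 + 9*o^5 - o^4 + 6*o^3 + o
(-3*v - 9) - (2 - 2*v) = -v - 11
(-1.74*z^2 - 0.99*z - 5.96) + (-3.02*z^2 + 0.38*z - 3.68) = -4.76*z^2 - 0.61*z - 9.64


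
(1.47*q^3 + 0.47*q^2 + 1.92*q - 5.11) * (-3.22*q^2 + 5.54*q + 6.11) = -4.7334*q^5 + 6.6304*q^4 + 5.4031*q^3 + 29.9627*q^2 - 16.5782*q - 31.2221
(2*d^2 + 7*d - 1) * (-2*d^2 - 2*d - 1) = -4*d^4 - 18*d^3 - 14*d^2 - 5*d + 1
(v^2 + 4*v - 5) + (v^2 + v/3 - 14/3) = 2*v^2 + 13*v/3 - 29/3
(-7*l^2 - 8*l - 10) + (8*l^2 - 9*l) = l^2 - 17*l - 10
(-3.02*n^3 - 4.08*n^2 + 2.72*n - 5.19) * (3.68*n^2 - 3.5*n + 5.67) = -11.1136*n^5 - 4.4444*n^4 + 7.1662*n^3 - 51.7528*n^2 + 33.5874*n - 29.4273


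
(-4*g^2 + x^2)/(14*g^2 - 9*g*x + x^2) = (2*g + x)/(-7*g + x)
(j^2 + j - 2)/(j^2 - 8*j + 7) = (j + 2)/(j - 7)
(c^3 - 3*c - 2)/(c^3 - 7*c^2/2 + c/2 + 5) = 2*(c + 1)/(2*c - 5)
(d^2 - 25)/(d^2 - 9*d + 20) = (d + 5)/(d - 4)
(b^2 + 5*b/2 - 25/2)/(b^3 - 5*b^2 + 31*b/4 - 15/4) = 2*(b + 5)/(2*b^2 - 5*b + 3)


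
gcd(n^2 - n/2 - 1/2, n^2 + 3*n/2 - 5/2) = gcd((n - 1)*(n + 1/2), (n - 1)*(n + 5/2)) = n - 1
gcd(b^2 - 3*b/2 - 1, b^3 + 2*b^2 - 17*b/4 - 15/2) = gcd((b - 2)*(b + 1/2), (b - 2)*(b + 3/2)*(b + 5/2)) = b - 2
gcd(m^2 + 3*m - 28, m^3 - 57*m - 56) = m + 7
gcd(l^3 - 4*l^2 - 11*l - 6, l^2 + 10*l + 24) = 1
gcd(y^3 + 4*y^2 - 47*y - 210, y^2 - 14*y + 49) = y - 7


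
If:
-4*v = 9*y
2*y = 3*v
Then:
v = 0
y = 0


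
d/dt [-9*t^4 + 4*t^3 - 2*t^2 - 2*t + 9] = -36*t^3 + 12*t^2 - 4*t - 2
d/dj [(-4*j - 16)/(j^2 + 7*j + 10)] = 4*(j^2 + 8*j + 18)/(j^4 + 14*j^3 + 69*j^2 + 140*j + 100)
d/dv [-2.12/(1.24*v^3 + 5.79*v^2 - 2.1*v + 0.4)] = (7.8864*v^2 + 24.5496*v - 4.452)/(1.24*v^3 + 5.79*v^2 - 2.1*v + 0.4)^2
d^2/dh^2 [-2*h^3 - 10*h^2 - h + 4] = -12*h - 20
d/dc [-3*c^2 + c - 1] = 1 - 6*c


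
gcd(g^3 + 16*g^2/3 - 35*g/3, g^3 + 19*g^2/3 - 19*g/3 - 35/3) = g^2 + 16*g/3 - 35/3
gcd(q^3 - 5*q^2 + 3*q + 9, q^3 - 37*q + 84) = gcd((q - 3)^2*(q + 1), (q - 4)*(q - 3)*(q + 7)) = q - 3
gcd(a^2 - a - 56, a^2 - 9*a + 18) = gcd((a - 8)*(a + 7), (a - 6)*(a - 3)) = 1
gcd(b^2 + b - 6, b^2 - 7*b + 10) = b - 2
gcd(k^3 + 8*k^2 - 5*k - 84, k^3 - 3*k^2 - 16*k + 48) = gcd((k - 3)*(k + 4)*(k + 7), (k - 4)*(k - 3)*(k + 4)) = k^2 + k - 12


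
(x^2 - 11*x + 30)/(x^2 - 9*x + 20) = (x - 6)/(x - 4)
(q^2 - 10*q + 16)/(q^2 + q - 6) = (q - 8)/(q + 3)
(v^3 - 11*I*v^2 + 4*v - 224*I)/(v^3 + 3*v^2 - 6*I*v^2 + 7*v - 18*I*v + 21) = (v^2 - 4*I*v + 32)/(v^2 + v*(3 + I) + 3*I)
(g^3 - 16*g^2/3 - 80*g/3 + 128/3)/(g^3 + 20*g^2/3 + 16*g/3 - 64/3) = (g - 8)/(g + 4)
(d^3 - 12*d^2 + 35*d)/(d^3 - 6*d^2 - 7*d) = (d - 5)/(d + 1)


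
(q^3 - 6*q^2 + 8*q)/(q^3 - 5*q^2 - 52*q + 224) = q*(q - 2)/(q^2 - q - 56)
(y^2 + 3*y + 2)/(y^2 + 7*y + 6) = (y + 2)/(y + 6)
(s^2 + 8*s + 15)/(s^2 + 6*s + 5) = (s + 3)/(s + 1)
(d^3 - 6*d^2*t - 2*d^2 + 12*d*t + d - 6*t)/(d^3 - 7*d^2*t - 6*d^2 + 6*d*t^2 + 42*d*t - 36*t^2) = (-d^2 + 2*d - 1)/(-d^2 + d*t + 6*d - 6*t)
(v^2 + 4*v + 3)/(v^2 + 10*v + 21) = (v + 1)/(v + 7)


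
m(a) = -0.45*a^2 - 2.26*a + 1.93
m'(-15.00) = 11.24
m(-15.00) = -65.42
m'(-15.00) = 11.24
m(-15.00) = -65.42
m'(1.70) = -3.79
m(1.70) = -3.21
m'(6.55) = -8.16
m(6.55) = -32.18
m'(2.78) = -4.76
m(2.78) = -7.83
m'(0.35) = -2.58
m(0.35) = 1.08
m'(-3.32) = 0.73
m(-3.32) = 4.47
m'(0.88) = -3.05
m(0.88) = -0.41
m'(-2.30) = -0.19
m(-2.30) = 4.75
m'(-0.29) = -2.00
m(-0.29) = 2.55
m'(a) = -0.9*a - 2.26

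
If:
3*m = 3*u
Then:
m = u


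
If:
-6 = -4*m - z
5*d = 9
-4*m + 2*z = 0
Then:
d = 9/5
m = 1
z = 2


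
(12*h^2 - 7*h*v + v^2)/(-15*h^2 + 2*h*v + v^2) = (-4*h + v)/(5*h + v)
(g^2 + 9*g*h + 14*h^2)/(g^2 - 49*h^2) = (g + 2*h)/(g - 7*h)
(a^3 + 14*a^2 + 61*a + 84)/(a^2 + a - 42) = (a^2 + 7*a + 12)/(a - 6)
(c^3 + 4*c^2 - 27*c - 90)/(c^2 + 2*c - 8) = (c^3 + 4*c^2 - 27*c - 90)/(c^2 + 2*c - 8)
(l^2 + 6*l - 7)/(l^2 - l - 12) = (-l^2 - 6*l + 7)/(-l^2 + l + 12)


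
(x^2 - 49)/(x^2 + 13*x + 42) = (x - 7)/(x + 6)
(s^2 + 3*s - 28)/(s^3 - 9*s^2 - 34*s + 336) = (s^2 + 3*s - 28)/(s^3 - 9*s^2 - 34*s + 336)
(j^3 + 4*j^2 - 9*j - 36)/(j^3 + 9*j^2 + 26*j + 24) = (j - 3)/(j + 2)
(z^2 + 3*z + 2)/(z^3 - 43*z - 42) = (z + 2)/(z^2 - z - 42)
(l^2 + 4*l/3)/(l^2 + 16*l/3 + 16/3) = l/(l + 4)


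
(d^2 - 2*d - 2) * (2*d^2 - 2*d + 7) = 2*d^4 - 6*d^3 + 7*d^2 - 10*d - 14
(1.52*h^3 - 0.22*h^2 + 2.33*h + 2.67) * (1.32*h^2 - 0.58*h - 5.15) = 2.0064*h^5 - 1.172*h^4 - 4.6248*h^3 + 3.306*h^2 - 13.5481*h - 13.7505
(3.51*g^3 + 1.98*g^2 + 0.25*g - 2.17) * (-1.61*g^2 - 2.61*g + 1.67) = -5.6511*g^5 - 12.3489*g^4 + 0.291399999999999*g^3 + 6.1478*g^2 + 6.0812*g - 3.6239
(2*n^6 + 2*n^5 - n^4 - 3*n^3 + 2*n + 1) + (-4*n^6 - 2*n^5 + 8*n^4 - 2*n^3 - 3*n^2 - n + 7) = -2*n^6 + 7*n^4 - 5*n^3 - 3*n^2 + n + 8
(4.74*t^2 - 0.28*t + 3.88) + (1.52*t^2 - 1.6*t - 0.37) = 6.26*t^2 - 1.88*t + 3.51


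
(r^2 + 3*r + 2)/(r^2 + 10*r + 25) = (r^2 + 3*r + 2)/(r^2 + 10*r + 25)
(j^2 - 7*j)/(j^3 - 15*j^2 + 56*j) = 1/(j - 8)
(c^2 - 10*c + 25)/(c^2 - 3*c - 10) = (c - 5)/(c + 2)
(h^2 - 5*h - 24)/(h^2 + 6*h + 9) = (h - 8)/(h + 3)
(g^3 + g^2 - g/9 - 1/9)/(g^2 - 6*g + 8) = (g^3 + g^2 - g/9 - 1/9)/(g^2 - 6*g + 8)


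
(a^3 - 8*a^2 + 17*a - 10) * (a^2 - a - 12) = a^5 - 9*a^4 + 13*a^3 + 69*a^2 - 194*a + 120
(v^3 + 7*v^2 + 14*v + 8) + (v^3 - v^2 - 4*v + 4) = 2*v^3 + 6*v^2 + 10*v + 12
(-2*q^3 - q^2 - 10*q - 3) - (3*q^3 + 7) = -5*q^3 - q^2 - 10*q - 10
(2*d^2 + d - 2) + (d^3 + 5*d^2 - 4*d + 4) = d^3 + 7*d^2 - 3*d + 2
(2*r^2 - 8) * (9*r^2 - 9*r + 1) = 18*r^4 - 18*r^3 - 70*r^2 + 72*r - 8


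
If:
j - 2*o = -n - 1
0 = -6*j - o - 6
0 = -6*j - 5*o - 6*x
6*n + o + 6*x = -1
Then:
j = -53/60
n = -91/60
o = -7/10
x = 22/15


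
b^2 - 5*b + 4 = (b - 4)*(b - 1)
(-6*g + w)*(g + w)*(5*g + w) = -30*g^3 - 31*g^2*w + w^3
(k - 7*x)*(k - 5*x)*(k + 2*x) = k^3 - 10*k^2*x + 11*k*x^2 + 70*x^3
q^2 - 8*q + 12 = (q - 6)*(q - 2)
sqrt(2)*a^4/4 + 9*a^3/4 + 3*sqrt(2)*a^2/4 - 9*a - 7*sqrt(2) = (a/2 + 1)*(a - 2)*(a + 7*sqrt(2)/2)*(sqrt(2)*a/2 + 1)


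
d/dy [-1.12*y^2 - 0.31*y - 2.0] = -2.24*y - 0.31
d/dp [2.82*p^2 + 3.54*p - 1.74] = 5.64*p + 3.54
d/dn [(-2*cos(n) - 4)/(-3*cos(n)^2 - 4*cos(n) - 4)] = 2*(3*cos(n)^2 + 12*cos(n) + 4)*sin(n)/(-3*sin(n)^2 + 4*cos(n) + 7)^2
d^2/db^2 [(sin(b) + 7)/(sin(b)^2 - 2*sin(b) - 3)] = (-sin(b)^4 - 29*sin(b)^3 + 55*sin(b)^2 - 119*sin(b) + 86)/((sin(b) - 3)^3*(sin(b) + 1)^2)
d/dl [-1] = 0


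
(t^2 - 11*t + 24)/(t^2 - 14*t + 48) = (t - 3)/(t - 6)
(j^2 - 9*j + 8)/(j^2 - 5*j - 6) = (-j^2 + 9*j - 8)/(-j^2 + 5*j + 6)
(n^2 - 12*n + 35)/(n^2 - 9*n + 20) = (n - 7)/(n - 4)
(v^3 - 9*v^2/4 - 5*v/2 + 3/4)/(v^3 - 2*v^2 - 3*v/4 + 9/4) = (4*v^2 - 13*v + 3)/(4*v^2 - 12*v + 9)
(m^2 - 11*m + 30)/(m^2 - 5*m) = (m - 6)/m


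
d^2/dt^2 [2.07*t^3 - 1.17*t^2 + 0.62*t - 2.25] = 12.42*t - 2.34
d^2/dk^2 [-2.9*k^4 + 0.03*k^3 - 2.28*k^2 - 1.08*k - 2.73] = -34.8*k^2 + 0.18*k - 4.56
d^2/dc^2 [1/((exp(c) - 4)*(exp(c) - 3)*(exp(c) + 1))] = (9*exp(5*c) - 66*exp(4*c) + 154*exp(3*c) - 198*exp(2*c) + 313*exp(c) - 60)*exp(c)/(exp(9*c) - 18*exp(8*c) + 123*exp(7*c) - 360*exp(6*c) + 183*exp(5*c) + 1206*exp(4*c) - 1603*exp(3*c) - 1692*exp(2*c) + 2160*exp(c) + 1728)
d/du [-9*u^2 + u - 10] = 1 - 18*u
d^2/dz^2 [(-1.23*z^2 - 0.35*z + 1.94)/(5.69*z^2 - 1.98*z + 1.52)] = (5.6843418860808e-14*z^4 - 50.378122*z^3 + 440.685948*z^2 - 112.976088*z - 26.136496)/(184.220009*z^6 - 192.314034*z^5 + 214.556244*z^4 - 110.510136*z^3 + 57.315552*z^2 - 13.723776*z + 3.511808)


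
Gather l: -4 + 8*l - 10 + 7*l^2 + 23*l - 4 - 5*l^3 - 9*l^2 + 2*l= -5*l^3 - 2*l^2 + 33*l - 18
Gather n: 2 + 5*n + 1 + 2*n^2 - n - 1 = 2*n^2 + 4*n + 2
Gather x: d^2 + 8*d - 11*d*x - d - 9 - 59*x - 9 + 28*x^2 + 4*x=d^2 + 7*d + 28*x^2 + x*(-11*d - 55) - 18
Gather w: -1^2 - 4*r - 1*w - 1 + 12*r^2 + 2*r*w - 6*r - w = 12*r^2 - 10*r + w*(2*r - 2) - 2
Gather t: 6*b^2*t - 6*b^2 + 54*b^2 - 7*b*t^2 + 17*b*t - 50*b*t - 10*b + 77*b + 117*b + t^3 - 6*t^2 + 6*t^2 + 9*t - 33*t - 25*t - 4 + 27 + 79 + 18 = 48*b^2 - 7*b*t^2 + 184*b + t^3 + t*(6*b^2 - 33*b - 49) + 120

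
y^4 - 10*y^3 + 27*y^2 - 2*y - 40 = (y - 5)*(y - 4)*(y - 2)*(y + 1)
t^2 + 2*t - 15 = (t - 3)*(t + 5)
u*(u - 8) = u^2 - 8*u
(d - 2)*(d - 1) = d^2 - 3*d + 2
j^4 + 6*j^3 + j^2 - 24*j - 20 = (j - 2)*(j + 1)*(j + 2)*(j + 5)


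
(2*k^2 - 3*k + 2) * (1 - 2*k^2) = -4*k^4 + 6*k^3 - 2*k^2 - 3*k + 2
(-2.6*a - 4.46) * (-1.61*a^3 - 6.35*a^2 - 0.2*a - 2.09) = 4.186*a^4 + 23.6906*a^3 + 28.841*a^2 + 6.326*a + 9.3214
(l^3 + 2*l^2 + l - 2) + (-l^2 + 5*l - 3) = l^3 + l^2 + 6*l - 5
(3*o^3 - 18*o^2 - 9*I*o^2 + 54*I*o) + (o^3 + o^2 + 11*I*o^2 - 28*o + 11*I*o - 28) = 4*o^3 - 17*o^2 + 2*I*o^2 - 28*o + 65*I*o - 28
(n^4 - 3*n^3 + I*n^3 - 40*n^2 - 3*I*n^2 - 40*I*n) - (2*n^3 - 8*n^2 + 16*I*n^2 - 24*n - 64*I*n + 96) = n^4 - 5*n^3 + I*n^3 - 32*n^2 - 19*I*n^2 + 24*n + 24*I*n - 96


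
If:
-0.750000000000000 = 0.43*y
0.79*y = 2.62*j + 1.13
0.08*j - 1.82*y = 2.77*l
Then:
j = -0.96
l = 1.12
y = -1.74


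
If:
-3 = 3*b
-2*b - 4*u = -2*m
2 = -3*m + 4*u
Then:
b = -1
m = 0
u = 1/2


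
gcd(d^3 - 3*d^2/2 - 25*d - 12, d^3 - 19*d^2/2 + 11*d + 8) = d + 1/2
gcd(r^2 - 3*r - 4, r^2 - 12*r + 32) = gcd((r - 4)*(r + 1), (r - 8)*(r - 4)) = r - 4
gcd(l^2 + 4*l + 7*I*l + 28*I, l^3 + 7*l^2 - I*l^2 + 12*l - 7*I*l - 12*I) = l + 4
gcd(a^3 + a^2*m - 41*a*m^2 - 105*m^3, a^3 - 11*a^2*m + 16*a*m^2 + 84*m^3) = a - 7*m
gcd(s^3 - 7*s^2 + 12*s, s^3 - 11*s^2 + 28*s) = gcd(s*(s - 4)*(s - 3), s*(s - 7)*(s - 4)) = s^2 - 4*s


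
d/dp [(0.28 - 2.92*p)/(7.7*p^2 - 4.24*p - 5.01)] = (22.484*p^2 - 4.312*p + 15.8164)/(59.29*p^4 - 65.296*p^3 - 59.1764*p^2 + 42.4848*p + 25.1001)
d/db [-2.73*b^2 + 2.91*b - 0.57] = 2.91 - 5.46*b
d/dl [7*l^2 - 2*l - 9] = 14*l - 2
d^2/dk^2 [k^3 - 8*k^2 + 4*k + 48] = 6*k - 16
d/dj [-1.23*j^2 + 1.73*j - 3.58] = 1.73 - 2.46*j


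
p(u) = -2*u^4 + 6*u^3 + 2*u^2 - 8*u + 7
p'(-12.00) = 16360.00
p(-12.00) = -51449.00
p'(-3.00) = 358.00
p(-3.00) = -275.00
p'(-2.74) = 280.74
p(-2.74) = -192.22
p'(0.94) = 5.02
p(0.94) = 4.67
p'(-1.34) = 38.21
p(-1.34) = 0.43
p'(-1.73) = 80.37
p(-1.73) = -22.16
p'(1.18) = 8.64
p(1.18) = 6.33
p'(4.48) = -348.14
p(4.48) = -254.85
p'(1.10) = 7.53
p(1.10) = 5.68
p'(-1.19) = 26.21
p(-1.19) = 5.23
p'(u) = -8*u^3 + 18*u^2 + 4*u - 8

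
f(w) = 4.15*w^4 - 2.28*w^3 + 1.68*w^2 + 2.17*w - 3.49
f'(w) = 16.6*w^3 - 6.84*w^2 + 3.36*w + 2.17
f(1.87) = 42.28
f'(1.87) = 93.09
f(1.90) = 45.14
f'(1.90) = 97.72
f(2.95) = 273.29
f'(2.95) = 378.72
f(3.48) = 536.96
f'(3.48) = 630.62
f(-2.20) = 121.36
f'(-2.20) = -215.08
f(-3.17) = 498.21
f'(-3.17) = -606.01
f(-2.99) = 397.68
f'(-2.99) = -512.76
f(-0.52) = -3.54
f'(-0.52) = -3.76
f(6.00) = 4955.93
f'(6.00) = 3361.69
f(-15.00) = 218130.71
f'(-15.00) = -57612.23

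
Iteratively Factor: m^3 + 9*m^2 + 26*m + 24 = (m + 3)*(m^2 + 6*m + 8) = (m + 2)*(m + 3)*(m + 4)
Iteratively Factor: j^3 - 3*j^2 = (j)*(j^2 - 3*j) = j*(j - 3)*(j)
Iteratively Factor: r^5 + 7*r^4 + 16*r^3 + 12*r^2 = (r)*(r^4 + 7*r^3 + 16*r^2 + 12*r) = r*(r + 2)*(r^3 + 5*r^2 + 6*r) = r*(r + 2)*(r + 3)*(r^2 + 2*r) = r^2*(r + 2)*(r + 3)*(r + 2)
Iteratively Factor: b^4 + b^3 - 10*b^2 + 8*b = (b + 4)*(b^3 - 3*b^2 + 2*b) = (b - 1)*(b + 4)*(b^2 - 2*b) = b*(b - 1)*(b + 4)*(b - 2)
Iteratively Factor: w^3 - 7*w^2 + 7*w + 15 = (w - 5)*(w^2 - 2*w - 3) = (w - 5)*(w + 1)*(w - 3)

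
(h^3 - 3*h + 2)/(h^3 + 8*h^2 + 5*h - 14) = (h - 1)/(h + 7)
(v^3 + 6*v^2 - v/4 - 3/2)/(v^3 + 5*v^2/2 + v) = (v^2 + 11*v/2 - 3)/(v*(v + 2))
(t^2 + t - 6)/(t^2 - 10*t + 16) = (t + 3)/(t - 8)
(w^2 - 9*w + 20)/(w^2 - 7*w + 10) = (w - 4)/(w - 2)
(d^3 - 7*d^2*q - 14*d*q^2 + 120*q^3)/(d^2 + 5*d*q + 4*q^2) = (d^2 - 11*d*q + 30*q^2)/(d + q)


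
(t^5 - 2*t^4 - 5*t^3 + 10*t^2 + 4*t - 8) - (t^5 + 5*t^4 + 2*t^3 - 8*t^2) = -7*t^4 - 7*t^3 + 18*t^2 + 4*t - 8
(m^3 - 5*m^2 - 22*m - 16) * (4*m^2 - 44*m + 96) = 4*m^5 - 64*m^4 + 228*m^3 + 424*m^2 - 1408*m - 1536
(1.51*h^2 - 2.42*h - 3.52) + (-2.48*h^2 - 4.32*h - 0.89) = -0.97*h^2 - 6.74*h - 4.41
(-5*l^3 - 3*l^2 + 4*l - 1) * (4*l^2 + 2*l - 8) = -20*l^5 - 22*l^4 + 50*l^3 + 28*l^2 - 34*l + 8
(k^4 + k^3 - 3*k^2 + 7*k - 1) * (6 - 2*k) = -2*k^5 + 4*k^4 + 12*k^3 - 32*k^2 + 44*k - 6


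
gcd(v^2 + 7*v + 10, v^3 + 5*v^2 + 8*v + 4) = v + 2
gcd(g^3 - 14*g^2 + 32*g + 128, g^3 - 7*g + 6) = 1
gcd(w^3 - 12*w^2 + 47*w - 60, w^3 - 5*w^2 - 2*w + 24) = w^2 - 7*w + 12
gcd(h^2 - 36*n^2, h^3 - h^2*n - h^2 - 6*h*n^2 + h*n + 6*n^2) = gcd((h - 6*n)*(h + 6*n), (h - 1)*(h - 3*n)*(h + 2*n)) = 1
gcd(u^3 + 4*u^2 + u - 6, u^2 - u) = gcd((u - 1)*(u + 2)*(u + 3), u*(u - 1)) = u - 1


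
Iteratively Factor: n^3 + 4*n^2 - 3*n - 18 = (n + 3)*(n^2 + n - 6) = (n + 3)^2*(n - 2)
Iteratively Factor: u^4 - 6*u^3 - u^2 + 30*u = (u)*(u^3 - 6*u^2 - u + 30) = u*(u - 3)*(u^2 - 3*u - 10) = u*(u - 5)*(u - 3)*(u + 2)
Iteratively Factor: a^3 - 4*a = (a)*(a^2 - 4) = a*(a - 2)*(a + 2)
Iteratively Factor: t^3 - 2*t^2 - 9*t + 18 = (t - 2)*(t^2 - 9) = (t - 2)*(t + 3)*(t - 3)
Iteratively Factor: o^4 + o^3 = (o)*(o^3 + o^2) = o^2*(o^2 + o) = o^2*(o + 1)*(o)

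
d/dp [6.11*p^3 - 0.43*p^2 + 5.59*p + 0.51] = 18.33*p^2 - 0.86*p + 5.59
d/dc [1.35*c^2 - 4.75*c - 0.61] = 2.7*c - 4.75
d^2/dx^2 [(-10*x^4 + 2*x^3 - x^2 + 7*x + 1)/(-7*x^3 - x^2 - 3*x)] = 2*(-137*x^6 - 813*x^5 - 234*x^4 + 63*x^3 - 66*x^2 - 9*x - 9)/(x^3*(343*x^6 + 147*x^5 + 462*x^4 + 127*x^3 + 198*x^2 + 27*x + 27))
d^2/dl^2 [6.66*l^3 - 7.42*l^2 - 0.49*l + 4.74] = 39.96*l - 14.84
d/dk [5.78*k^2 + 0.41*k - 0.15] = 11.56*k + 0.41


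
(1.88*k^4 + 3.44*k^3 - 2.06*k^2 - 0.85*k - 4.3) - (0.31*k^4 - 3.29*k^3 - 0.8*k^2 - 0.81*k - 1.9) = 1.57*k^4 + 6.73*k^3 - 1.26*k^2 - 0.0399999999999999*k - 2.4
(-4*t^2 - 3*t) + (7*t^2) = 3*t^2 - 3*t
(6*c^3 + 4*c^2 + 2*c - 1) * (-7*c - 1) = -42*c^4 - 34*c^3 - 18*c^2 + 5*c + 1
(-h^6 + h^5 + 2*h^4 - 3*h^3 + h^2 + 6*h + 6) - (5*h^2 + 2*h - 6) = -h^6 + h^5 + 2*h^4 - 3*h^3 - 4*h^2 + 4*h + 12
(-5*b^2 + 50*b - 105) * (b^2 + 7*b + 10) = -5*b^4 + 15*b^3 + 195*b^2 - 235*b - 1050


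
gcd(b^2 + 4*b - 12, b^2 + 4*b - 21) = 1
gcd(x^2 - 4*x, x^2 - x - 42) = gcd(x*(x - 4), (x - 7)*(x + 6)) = 1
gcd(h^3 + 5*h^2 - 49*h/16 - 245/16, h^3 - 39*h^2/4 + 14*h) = h - 7/4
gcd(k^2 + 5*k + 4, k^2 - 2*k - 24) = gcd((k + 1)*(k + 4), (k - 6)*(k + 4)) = k + 4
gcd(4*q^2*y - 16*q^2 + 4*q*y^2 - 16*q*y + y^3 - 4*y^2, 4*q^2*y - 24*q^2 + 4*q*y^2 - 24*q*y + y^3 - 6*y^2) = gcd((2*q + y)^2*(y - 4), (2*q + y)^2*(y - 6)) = 4*q^2 + 4*q*y + y^2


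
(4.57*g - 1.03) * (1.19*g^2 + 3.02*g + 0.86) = 5.4383*g^3 + 12.5757*g^2 + 0.8196*g - 0.8858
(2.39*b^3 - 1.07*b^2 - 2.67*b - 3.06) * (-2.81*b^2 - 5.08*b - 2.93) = -6.7159*b^5 - 9.1345*b^4 + 5.9356*b^3 + 25.2973*b^2 + 23.3679*b + 8.9658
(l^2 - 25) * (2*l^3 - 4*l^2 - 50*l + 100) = 2*l^5 - 4*l^4 - 100*l^3 + 200*l^2 + 1250*l - 2500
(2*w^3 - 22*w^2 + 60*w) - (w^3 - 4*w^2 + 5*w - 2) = w^3 - 18*w^2 + 55*w + 2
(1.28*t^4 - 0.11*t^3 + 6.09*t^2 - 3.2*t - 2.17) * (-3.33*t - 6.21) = -4.2624*t^5 - 7.5825*t^4 - 19.5966*t^3 - 27.1629*t^2 + 27.0981*t + 13.4757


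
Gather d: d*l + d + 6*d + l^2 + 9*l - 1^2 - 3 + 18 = d*(l + 7) + l^2 + 9*l + 14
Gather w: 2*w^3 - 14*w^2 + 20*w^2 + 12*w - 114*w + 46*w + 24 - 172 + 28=2*w^3 + 6*w^2 - 56*w - 120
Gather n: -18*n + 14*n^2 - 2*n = 14*n^2 - 20*n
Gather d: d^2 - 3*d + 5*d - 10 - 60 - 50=d^2 + 2*d - 120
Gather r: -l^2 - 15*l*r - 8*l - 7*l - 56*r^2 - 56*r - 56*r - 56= -l^2 - 15*l - 56*r^2 + r*(-15*l - 112) - 56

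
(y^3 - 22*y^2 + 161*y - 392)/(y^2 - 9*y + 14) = (y^2 - 15*y + 56)/(y - 2)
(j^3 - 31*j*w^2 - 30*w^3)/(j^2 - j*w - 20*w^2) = (-j^3 + 31*j*w^2 + 30*w^3)/(-j^2 + j*w + 20*w^2)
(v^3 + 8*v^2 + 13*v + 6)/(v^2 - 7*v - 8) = (v^2 + 7*v + 6)/(v - 8)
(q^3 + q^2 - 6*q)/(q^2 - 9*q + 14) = q*(q + 3)/(q - 7)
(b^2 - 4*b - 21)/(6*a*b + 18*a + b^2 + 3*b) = (b - 7)/(6*a + b)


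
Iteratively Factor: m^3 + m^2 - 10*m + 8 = (m - 2)*(m^2 + 3*m - 4) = (m - 2)*(m + 4)*(m - 1)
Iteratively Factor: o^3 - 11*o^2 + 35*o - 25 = (o - 1)*(o^2 - 10*o + 25) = (o - 5)*(o - 1)*(o - 5)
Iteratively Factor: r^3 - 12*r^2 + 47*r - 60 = (r - 3)*(r^2 - 9*r + 20) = (r - 5)*(r - 3)*(r - 4)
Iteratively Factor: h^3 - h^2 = (h)*(h^2 - h) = h*(h - 1)*(h)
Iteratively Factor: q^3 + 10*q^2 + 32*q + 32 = (q + 4)*(q^2 + 6*q + 8) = (q + 4)^2*(q + 2)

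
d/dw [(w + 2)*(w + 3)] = 2*w + 5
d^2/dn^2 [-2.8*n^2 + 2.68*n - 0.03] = -5.60000000000000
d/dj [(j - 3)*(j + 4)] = 2*j + 1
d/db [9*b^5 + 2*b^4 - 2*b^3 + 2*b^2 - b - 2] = 45*b^4 + 8*b^3 - 6*b^2 + 4*b - 1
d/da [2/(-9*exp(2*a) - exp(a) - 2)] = (36*exp(a) + 2)*exp(a)/(9*exp(2*a) + exp(a) + 2)^2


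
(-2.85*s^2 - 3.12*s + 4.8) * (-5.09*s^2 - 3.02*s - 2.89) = 14.5065*s^4 + 24.4878*s^3 - 6.7731*s^2 - 5.4792*s - 13.872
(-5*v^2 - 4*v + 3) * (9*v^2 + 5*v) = -45*v^4 - 61*v^3 + 7*v^2 + 15*v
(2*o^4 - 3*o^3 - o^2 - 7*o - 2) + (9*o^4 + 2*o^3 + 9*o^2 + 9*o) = 11*o^4 - o^3 + 8*o^2 + 2*o - 2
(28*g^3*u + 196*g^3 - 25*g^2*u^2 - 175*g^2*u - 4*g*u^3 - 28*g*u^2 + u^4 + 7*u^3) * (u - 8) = 28*g^3*u^2 - 28*g^3*u - 1568*g^3 - 25*g^2*u^3 + 25*g^2*u^2 + 1400*g^2*u - 4*g*u^4 + 4*g*u^3 + 224*g*u^2 + u^5 - u^4 - 56*u^3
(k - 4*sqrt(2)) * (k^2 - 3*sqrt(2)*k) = k^3 - 7*sqrt(2)*k^2 + 24*k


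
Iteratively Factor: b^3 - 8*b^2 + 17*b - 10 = (b - 2)*(b^2 - 6*b + 5) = (b - 5)*(b - 2)*(b - 1)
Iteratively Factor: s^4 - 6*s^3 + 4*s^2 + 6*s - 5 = (s + 1)*(s^3 - 7*s^2 + 11*s - 5) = (s - 5)*(s + 1)*(s^2 - 2*s + 1) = (s - 5)*(s - 1)*(s + 1)*(s - 1)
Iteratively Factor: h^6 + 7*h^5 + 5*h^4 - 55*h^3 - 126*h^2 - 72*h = (h + 2)*(h^5 + 5*h^4 - 5*h^3 - 45*h^2 - 36*h) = (h + 2)*(h + 3)*(h^4 + 2*h^3 - 11*h^2 - 12*h) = (h + 1)*(h + 2)*(h + 3)*(h^3 + h^2 - 12*h) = (h + 1)*(h + 2)*(h + 3)*(h + 4)*(h^2 - 3*h) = h*(h + 1)*(h + 2)*(h + 3)*(h + 4)*(h - 3)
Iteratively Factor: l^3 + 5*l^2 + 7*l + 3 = (l + 3)*(l^2 + 2*l + 1) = (l + 1)*(l + 3)*(l + 1)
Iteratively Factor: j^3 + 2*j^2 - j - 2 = (j - 1)*(j^2 + 3*j + 2) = (j - 1)*(j + 1)*(j + 2)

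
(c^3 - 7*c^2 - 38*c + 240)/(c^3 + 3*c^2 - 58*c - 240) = (c - 5)/(c + 5)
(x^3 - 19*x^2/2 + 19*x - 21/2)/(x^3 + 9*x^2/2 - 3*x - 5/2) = (2*x^2 - 17*x + 21)/(2*x^2 + 11*x + 5)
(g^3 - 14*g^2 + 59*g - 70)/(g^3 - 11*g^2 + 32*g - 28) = (g - 5)/(g - 2)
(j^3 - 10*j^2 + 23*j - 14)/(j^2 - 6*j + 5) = (j^2 - 9*j + 14)/(j - 5)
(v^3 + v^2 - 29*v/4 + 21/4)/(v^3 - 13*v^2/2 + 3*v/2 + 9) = (2*v^2 + 5*v - 7)/(2*(v^2 - 5*v - 6))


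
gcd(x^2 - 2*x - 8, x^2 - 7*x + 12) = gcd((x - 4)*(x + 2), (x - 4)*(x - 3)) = x - 4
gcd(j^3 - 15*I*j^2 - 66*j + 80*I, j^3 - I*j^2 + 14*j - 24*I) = j - 2*I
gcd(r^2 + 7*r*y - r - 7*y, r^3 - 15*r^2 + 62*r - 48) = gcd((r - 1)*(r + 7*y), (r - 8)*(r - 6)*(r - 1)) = r - 1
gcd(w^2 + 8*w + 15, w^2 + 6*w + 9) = w + 3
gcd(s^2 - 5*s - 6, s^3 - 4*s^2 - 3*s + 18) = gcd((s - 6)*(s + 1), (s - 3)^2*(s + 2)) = 1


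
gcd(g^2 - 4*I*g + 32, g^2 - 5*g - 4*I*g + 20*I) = 1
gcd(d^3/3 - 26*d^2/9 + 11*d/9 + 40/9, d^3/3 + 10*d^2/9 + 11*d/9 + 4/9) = d + 1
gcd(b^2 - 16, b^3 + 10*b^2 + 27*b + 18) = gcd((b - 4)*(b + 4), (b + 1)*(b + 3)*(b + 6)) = 1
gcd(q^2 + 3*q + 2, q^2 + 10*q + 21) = 1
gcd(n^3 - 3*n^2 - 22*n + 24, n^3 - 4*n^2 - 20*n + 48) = n^2 - 2*n - 24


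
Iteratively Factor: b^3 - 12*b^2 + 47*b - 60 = (b - 3)*(b^2 - 9*b + 20) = (b - 5)*(b - 3)*(b - 4)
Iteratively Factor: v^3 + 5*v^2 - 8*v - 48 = (v + 4)*(v^2 + v - 12) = (v + 4)^2*(v - 3)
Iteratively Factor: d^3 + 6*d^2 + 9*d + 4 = (d + 1)*(d^2 + 5*d + 4) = (d + 1)*(d + 4)*(d + 1)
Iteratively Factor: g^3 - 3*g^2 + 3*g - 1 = (g - 1)*(g^2 - 2*g + 1) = (g - 1)^2*(g - 1)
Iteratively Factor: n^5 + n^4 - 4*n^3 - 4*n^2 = (n + 1)*(n^4 - 4*n^2) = n*(n + 1)*(n^3 - 4*n) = n*(n + 1)*(n + 2)*(n^2 - 2*n) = n^2*(n + 1)*(n + 2)*(n - 2)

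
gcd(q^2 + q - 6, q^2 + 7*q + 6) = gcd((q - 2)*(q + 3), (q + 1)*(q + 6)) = 1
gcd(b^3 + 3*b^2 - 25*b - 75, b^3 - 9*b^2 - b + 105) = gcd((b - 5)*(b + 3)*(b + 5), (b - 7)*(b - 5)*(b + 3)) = b^2 - 2*b - 15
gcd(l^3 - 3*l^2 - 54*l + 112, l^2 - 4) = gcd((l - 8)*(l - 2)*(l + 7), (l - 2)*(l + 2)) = l - 2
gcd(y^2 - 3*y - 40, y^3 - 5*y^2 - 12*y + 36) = 1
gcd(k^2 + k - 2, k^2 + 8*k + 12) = k + 2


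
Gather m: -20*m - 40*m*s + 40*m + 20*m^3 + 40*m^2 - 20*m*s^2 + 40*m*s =20*m^3 + 40*m^2 + m*(20 - 20*s^2)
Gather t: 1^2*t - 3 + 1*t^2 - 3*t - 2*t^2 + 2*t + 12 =9 - t^2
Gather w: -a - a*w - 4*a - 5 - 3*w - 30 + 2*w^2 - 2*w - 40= -5*a + 2*w^2 + w*(-a - 5) - 75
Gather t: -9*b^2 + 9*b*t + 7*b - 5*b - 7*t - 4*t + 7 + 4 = -9*b^2 + 2*b + t*(9*b - 11) + 11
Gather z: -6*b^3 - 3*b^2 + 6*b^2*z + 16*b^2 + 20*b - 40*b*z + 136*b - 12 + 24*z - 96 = -6*b^3 + 13*b^2 + 156*b + z*(6*b^2 - 40*b + 24) - 108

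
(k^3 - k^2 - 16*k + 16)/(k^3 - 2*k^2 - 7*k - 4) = (k^2 + 3*k - 4)/(k^2 + 2*k + 1)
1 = 1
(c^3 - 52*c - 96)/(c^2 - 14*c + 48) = (c^2 + 8*c + 12)/(c - 6)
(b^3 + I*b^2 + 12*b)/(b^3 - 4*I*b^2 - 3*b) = (b + 4*I)/(b - I)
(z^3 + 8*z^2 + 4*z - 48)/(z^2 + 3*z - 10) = (z^2 + 10*z + 24)/(z + 5)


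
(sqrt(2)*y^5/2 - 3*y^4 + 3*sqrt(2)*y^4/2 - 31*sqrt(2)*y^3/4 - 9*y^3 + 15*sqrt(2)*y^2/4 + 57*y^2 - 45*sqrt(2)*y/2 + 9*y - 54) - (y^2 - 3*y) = sqrt(2)*y^5/2 - 3*y^4 + 3*sqrt(2)*y^4/2 - 31*sqrt(2)*y^3/4 - 9*y^3 + 15*sqrt(2)*y^2/4 + 56*y^2 - 45*sqrt(2)*y/2 + 12*y - 54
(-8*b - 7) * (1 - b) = 8*b^2 - b - 7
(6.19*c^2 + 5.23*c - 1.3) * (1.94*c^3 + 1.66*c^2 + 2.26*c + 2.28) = 12.0086*c^5 + 20.4216*c^4 + 20.1492*c^3 + 23.775*c^2 + 8.9864*c - 2.964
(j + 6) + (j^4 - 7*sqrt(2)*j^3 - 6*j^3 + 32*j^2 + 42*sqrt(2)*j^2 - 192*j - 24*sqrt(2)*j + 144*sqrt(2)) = j^4 - 7*sqrt(2)*j^3 - 6*j^3 + 32*j^2 + 42*sqrt(2)*j^2 - 191*j - 24*sqrt(2)*j + 6 + 144*sqrt(2)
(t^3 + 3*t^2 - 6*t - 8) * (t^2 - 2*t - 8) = t^5 + t^4 - 20*t^3 - 20*t^2 + 64*t + 64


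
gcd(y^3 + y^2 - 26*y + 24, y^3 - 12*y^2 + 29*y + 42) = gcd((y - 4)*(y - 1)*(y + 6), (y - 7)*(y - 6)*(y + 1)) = 1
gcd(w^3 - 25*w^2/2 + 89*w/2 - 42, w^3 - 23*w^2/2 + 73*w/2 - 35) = w - 7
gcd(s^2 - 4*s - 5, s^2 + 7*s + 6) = s + 1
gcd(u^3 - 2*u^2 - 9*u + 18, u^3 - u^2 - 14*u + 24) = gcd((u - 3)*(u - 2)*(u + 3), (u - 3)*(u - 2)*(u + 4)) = u^2 - 5*u + 6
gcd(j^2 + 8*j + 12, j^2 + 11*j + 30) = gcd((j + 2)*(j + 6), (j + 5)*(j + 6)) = j + 6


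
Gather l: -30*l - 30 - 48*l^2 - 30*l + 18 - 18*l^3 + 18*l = -18*l^3 - 48*l^2 - 42*l - 12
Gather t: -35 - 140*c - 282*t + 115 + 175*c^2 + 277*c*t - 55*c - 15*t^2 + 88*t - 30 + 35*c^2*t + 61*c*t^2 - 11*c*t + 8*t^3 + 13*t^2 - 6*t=175*c^2 - 195*c + 8*t^3 + t^2*(61*c - 2) + t*(35*c^2 + 266*c - 200) + 50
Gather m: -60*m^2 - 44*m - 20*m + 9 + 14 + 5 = -60*m^2 - 64*m + 28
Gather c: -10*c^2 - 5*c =-10*c^2 - 5*c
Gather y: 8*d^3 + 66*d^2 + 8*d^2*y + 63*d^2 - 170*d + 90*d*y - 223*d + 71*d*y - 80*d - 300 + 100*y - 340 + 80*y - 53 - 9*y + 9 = 8*d^3 + 129*d^2 - 473*d + y*(8*d^2 + 161*d + 171) - 684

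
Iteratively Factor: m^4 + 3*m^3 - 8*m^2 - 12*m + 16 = (m + 4)*(m^3 - m^2 - 4*m + 4) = (m + 2)*(m + 4)*(m^2 - 3*m + 2) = (m - 2)*(m + 2)*(m + 4)*(m - 1)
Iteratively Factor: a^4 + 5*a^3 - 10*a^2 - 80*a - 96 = (a + 2)*(a^3 + 3*a^2 - 16*a - 48) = (a - 4)*(a + 2)*(a^2 + 7*a + 12) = (a - 4)*(a + 2)*(a + 3)*(a + 4)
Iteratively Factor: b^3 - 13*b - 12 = (b + 3)*(b^2 - 3*b - 4) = (b + 1)*(b + 3)*(b - 4)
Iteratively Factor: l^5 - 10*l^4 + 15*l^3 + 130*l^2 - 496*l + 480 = (l + 4)*(l^4 - 14*l^3 + 71*l^2 - 154*l + 120) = (l - 2)*(l + 4)*(l^3 - 12*l^2 + 47*l - 60) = (l - 3)*(l - 2)*(l + 4)*(l^2 - 9*l + 20) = (l - 4)*(l - 3)*(l - 2)*(l + 4)*(l - 5)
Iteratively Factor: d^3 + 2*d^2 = (d)*(d^2 + 2*d) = d^2*(d + 2)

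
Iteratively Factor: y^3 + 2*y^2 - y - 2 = (y + 2)*(y^2 - 1) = (y - 1)*(y + 2)*(y + 1)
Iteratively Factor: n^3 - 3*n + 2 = (n + 2)*(n^2 - 2*n + 1) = (n - 1)*(n + 2)*(n - 1)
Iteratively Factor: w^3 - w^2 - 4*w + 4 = (w - 1)*(w^2 - 4) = (w - 2)*(w - 1)*(w + 2)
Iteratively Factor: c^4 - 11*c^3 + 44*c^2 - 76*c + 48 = (c - 2)*(c^3 - 9*c^2 + 26*c - 24) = (c - 3)*(c - 2)*(c^2 - 6*c + 8) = (c - 3)*(c - 2)^2*(c - 4)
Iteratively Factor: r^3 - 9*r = (r)*(r^2 - 9) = r*(r + 3)*(r - 3)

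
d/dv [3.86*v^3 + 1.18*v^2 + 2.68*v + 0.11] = 11.58*v^2 + 2.36*v + 2.68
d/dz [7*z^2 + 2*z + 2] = 14*z + 2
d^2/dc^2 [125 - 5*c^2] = -10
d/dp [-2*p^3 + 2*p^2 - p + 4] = -6*p^2 + 4*p - 1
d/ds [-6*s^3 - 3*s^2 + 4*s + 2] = -18*s^2 - 6*s + 4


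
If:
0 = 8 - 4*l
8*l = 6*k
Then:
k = 8/3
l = 2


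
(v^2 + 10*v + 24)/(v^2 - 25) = (v^2 + 10*v + 24)/(v^2 - 25)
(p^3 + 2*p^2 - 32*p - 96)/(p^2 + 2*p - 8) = (p^2 - 2*p - 24)/(p - 2)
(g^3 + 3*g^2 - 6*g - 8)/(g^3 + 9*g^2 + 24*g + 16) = (g - 2)/(g + 4)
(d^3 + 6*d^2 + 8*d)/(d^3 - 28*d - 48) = d/(d - 6)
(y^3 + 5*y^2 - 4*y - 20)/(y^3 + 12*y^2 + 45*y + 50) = (y - 2)/(y + 5)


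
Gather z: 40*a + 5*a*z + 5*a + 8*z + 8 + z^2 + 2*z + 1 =45*a + z^2 + z*(5*a + 10) + 9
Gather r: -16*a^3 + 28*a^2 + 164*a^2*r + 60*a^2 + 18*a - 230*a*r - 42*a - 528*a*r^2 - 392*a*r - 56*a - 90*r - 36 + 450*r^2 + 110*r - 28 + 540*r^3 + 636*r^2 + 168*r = -16*a^3 + 88*a^2 - 80*a + 540*r^3 + r^2*(1086 - 528*a) + r*(164*a^2 - 622*a + 188) - 64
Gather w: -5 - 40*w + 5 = -40*w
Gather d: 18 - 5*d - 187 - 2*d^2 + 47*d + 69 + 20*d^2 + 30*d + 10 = 18*d^2 + 72*d - 90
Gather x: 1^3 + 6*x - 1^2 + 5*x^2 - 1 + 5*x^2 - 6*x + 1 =10*x^2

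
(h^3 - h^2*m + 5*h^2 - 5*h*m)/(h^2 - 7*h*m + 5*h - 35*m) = h*(h - m)/(h - 7*m)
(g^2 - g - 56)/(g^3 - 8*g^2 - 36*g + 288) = (g + 7)/(g^2 - 36)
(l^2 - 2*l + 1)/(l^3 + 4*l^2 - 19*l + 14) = (l - 1)/(l^2 + 5*l - 14)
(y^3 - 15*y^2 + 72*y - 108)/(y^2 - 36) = (y^2 - 9*y + 18)/(y + 6)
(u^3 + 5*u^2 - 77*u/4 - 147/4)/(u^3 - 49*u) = (u^2 - 2*u - 21/4)/(u*(u - 7))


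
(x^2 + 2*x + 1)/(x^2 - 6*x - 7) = (x + 1)/(x - 7)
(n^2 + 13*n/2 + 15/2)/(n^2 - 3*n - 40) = (n + 3/2)/(n - 8)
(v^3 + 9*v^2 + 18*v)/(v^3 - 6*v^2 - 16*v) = (v^2 + 9*v + 18)/(v^2 - 6*v - 16)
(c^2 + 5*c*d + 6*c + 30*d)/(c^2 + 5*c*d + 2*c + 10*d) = (c + 6)/(c + 2)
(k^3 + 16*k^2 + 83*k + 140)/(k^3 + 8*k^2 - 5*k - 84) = (k + 5)/(k - 3)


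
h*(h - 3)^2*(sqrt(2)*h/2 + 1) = sqrt(2)*h^4/2 - 3*sqrt(2)*h^3 + h^3 - 6*h^2 + 9*sqrt(2)*h^2/2 + 9*h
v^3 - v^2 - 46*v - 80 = (v - 8)*(v + 2)*(v + 5)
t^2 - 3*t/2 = t*(t - 3/2)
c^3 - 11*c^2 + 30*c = c*(c - 6)*(c - 5)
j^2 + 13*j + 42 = (j + 6)*(j + 7)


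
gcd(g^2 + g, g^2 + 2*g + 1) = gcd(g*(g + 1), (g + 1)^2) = g + 1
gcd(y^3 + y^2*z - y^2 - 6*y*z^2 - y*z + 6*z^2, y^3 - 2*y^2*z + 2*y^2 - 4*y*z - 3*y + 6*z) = y^2 - 2*y*z - y + 2*z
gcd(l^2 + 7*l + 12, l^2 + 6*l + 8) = l + 4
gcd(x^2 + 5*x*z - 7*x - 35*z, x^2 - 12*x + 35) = x - 7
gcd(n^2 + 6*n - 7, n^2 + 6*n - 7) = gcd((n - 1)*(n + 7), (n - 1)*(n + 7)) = n^2 + 6*n - 7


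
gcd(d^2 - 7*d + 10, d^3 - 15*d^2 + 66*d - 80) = d^2 - 7*d + 10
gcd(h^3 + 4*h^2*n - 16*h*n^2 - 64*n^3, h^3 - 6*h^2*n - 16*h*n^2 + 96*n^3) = h^2 - 16*n^2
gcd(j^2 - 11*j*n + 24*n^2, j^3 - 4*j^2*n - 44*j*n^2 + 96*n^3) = j - 8*n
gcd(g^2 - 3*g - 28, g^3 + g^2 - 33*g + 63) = 1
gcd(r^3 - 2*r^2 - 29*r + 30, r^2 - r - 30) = r^2 - r - 30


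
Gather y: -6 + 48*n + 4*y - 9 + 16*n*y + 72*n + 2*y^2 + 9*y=120*n + 2*y^2 + y*(16*n + 13) - 15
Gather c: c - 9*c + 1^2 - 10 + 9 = -8*c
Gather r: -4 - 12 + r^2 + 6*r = r^2 + 6*r - 16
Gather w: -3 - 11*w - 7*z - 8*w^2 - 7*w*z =-8*w^2 + w*(-7*z - 11) - 7*z - 3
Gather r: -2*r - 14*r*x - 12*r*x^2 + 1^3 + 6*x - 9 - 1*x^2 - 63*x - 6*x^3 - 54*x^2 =r*(-12*x^2 - 14*x - 2) - 6*x^3 - 55*x^2 - 57*x - 8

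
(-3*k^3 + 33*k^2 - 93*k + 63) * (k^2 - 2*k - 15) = -3*k^5 + 39*k^4 - 114*k^3 - 246*k^2 + 1269*k - 945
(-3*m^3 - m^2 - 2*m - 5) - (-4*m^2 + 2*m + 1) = -3*m^3 + 3*m^2 - 4*m - 6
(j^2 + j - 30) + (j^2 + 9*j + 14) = 2*j^2 + 10*j - 16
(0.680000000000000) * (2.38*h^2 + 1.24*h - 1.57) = 1.6184*h^2 + 0.8432*h - 1.0676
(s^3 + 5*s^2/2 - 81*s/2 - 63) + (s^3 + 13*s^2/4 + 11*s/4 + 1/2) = 2*s^3 + 23*s^2/4 - 151*s/4 - 125/2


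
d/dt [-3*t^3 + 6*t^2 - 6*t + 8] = -9*t^2 + 12*t - 6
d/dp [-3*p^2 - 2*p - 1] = -6*p - 2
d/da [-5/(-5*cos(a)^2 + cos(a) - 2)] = 5*(10*cos(a) - 1)*sin(a)/(5*sin(a)^2 + cos(a) - 7)^2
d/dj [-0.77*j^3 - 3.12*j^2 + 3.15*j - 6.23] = -2.31*j^2 - 6.24*j + 3.15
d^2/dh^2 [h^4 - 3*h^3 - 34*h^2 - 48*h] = 12*h^2 - 18*h - 68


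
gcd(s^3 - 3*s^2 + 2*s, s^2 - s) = s^2 - s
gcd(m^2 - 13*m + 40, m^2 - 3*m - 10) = m - 5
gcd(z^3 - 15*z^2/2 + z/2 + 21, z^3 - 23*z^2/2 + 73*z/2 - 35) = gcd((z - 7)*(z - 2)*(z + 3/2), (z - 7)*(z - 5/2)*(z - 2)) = z^2 - 9*z + 14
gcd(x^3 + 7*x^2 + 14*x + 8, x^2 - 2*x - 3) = x + 1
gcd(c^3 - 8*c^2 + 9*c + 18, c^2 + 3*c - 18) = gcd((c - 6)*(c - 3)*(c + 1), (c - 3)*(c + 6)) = c - 3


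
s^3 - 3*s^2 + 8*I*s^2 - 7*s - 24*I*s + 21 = (s - 3)*(s + I)*(s + 7*I)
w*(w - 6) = w^2 - 6*w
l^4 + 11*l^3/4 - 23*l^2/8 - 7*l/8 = l*(l - 1)*(l + 1/4)*(l + 7/2)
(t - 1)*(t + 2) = t^2 + t - 2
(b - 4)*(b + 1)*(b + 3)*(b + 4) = b^4 + 4*b^3 - 13*b^2 - 64*b - 48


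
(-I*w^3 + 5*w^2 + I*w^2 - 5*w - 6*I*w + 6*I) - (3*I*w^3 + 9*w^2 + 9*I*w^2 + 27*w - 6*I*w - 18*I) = -4*I*w^3 - 4*w^2 - 8*I*w^2 - 32*w + 24*I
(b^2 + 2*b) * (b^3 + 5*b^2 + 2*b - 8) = b^5 + 7*b^4 + 12*b^3 - 4*b^2 - 16*b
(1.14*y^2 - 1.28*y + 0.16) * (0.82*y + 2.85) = 0.9348*y^3 + 2.1994*y^2 - 3.5168*y + 0.456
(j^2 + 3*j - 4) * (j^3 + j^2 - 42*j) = j^5 + 4*j^4 - 43*j^3 - 130*j^2 + 168*j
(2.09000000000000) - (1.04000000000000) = 1.05000000000000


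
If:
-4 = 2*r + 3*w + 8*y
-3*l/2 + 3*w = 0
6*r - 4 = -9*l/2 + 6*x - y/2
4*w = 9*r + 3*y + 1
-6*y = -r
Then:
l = -416/251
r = -114/251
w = -208/251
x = -7139/3012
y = -19/251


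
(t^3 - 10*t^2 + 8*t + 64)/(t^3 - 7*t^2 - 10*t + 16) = (t - 4)/(t - 1)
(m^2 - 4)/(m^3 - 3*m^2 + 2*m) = (m + 2)/(m*(m - 1))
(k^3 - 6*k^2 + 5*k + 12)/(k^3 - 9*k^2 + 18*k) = (k^2 - 3*k - 4)/(k*(k - 6))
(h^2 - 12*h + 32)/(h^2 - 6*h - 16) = (h - 4)/(h + 2)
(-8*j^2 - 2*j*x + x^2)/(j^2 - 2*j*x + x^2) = (-8*j^2 - 2*j*x + x^2)/(j^2 - 2*j*x + x^2)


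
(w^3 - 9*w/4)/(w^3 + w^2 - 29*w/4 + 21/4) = w*(2*w + 3)/(2*w^2 + 5*w - 7)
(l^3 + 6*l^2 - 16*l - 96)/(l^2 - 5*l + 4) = (l^2 + 10*l + 24)/(l - 1)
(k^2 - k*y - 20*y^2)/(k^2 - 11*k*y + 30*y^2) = (-k - 4*y)/(-k + 6*y)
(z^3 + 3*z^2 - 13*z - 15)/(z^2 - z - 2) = (z^2 + 2*z - 15)/(z - 2)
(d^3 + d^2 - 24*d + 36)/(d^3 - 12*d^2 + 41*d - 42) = (d + 6)/(d - 7)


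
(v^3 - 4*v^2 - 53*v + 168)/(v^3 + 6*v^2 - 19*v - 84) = (v^2 - 11*v + 24)/(v^2 - v - 12)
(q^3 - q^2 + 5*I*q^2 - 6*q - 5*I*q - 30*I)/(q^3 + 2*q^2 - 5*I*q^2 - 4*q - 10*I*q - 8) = (q^2 + q*(-3 + 5*I) - 15*I)/(q^2 - 5*I*q - 4)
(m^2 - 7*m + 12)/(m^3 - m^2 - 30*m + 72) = 1/(m + 6)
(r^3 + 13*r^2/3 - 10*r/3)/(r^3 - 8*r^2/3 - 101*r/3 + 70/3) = r/(r - 7)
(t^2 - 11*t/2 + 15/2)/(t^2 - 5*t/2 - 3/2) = (2*t - 5)/(2*t + 1)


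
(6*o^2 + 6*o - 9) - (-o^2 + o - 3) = 7*o^2 + 5*o - 6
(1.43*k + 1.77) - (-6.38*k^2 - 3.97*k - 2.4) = 6.38*k^2 + 5.4*k + 4.17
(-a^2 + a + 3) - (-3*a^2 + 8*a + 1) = 2*a^2 - 7*a + 2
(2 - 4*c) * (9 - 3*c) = 12*c^2 - 42*c + 18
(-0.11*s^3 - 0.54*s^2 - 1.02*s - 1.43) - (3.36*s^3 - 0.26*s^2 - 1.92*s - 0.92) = -3.47*s^3 - 0.28*s^2 + 0.9*s - 0.51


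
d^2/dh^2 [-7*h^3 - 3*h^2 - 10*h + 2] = -42*h - 6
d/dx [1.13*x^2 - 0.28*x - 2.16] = 2.26*x - 0.28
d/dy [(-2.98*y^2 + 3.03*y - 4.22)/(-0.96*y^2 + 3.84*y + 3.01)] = (-8.5344*y^2 - 26.042*y + 25.3251)/(0.9216*y^4 - 7.3728*y^3 + 8.9664*y^2 + 23.1168*y + 9.0601)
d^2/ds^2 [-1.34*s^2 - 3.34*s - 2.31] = -2.68000000000000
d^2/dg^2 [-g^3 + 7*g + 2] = -6*g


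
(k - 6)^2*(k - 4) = k^3 - 16*k^2 + 84*k - 144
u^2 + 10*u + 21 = (u + 3)*(u + 7)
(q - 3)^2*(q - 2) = q^3 - 8*q^2 + 21*q - 18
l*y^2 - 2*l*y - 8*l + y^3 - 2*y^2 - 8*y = (l + y)*(y - 4)*(y + 2)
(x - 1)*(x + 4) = x^2 + 3*x - 4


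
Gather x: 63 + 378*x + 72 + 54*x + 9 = 432*x + 144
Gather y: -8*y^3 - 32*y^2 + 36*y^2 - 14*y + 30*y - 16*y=-8*y^3 + 4*y^2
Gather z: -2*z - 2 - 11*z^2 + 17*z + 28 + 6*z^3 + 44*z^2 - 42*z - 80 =6*z^3 + 33*z^2 - 27*z - 54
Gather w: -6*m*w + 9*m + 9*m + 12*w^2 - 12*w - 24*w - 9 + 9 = 18*m + 12*w^2 + w*(-6*m - 36)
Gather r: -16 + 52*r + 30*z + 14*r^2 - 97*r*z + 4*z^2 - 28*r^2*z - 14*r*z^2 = r^2*(14 - 28*z) + r*(-14*z^2 - 97*z + 52) + 4*z^2 + 30*z - 16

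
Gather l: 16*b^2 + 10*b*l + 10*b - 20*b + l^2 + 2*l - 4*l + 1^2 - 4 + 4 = 16*b^2 - 10*b + l^2 + l*(10*b - 2) + 1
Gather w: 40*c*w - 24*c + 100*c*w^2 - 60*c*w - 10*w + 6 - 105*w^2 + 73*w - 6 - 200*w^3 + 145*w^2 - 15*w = -24*c - 200*w^3 + w^2*(100*c + 40) + w*(48 - 20*c)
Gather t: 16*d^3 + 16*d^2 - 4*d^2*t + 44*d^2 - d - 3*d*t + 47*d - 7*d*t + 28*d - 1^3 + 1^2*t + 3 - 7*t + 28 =16*d^3 + 60*d^2 + 74*d + t*(-4*d^2 - 10*d - 6) + 30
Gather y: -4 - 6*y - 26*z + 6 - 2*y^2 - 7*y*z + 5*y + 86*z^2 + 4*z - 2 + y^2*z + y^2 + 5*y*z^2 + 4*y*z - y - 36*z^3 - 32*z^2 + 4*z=y^2*(z - 1) + y*(5*z^2 - 3*z - 2) - 36*z^3 + 54*z^2 - 18*z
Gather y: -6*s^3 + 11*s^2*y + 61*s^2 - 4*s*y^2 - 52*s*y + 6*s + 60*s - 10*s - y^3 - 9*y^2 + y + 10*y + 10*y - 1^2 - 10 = -6*s^3 + 61*s^2 + 56*s - y^3 + y^2*(-4*s - 9) + y*(11*s^2 - 52*s + 21) - 11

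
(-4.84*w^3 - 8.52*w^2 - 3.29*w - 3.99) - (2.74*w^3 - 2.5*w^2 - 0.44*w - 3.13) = -7.58*w^3 - 6.02*w^2 - 2.85*w - 0.86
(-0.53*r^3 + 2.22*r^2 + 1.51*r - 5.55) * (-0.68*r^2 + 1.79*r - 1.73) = 0.3604*r^5 - 2.4583*r^4 + 3.8639*r^3 + 2.6363*r^2 - 12.5468*r + 9.6015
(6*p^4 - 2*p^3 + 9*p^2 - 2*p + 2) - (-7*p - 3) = 6*p^4 - 2*p^3 + 9*p^2 + 5*p + 5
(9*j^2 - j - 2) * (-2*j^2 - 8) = -18*j^4 + 2*j^3 - 68*j^2 + 8*j + 16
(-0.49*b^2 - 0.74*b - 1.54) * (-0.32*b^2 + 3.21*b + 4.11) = 0.1568*b^4 - 1.3361*b^3 - 3.8965*b^2 - 7.9848*b - 6.3294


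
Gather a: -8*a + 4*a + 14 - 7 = 7 - 4*a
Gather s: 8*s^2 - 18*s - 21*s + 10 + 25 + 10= 8*s^2 - 39*s + 45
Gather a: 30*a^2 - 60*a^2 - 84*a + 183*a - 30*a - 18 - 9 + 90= -30*a^2 + 69*a + 63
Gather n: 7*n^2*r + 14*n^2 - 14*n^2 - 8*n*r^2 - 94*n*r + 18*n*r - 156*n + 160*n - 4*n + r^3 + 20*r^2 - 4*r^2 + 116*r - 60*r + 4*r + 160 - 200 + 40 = 7*n^2*r + n*(-8*r^2 - 76*r) + r^3 + 16*r^2 + 60*r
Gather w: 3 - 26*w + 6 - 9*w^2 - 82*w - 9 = -9*w^2 - 108*w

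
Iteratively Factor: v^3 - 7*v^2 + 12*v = (v)*(v^2 - 7*v + 12) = v*(v - 3)*(v - 4)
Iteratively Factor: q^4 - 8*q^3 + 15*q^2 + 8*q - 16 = (q - 1)*(q^3 - 7*q^2 + 8*q + 16) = (q - 1)*(q + 1)*(q^2 - 8*q + 16) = (q - 4)*(q - 1)*(q + 1)*(q - 4)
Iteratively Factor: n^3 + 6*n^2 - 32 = (n + 4)*(n^2 + 2*n - 8) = (n - 2)*(n + 4)*(n + 4)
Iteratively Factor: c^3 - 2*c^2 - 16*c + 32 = (c + 4)*(c^2 - 6*c + 8) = (c - 2)*(c + 4)*(c - 4)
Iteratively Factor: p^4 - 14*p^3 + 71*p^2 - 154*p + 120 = (p - 4)*(p^3 - 10*p^2 + 31*p - 30) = (p - 4)*(p - 3)*(p^2 - 7*p + 10) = (p - 5)*(p - 4)*(p - 3)*(p - 2)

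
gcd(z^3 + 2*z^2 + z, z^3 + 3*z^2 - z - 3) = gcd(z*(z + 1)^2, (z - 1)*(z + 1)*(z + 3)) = z + 1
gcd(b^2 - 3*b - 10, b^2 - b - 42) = 1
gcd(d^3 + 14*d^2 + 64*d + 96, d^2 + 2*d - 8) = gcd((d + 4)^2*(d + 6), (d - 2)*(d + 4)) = d + 4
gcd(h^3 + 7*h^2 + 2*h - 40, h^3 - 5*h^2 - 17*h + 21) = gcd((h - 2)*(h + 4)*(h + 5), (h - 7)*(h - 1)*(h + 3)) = 1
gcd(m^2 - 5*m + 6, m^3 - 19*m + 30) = m^2 - 5*m + 6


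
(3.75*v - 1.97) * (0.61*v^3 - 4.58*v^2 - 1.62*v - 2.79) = 2.2875*v^4 - 18.3767*v^3 + 2.9476*v^2 - 7.2711*v + 5.4963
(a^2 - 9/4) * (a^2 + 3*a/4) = a^4 + 3*a^3/4 - 9*a^2/4 - 27*a/16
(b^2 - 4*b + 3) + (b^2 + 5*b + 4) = 2*b^2 + b + 7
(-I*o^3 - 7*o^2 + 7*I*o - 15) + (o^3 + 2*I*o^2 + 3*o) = o^3 - I*o^3 - 7*o^2 + 2*I*o^2 + 3*o + 7*I*o - 15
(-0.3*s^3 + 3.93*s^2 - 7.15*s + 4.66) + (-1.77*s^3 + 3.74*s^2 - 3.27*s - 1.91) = -2.07*s^3 + 7.67*s^2 - 10.42*s + 2.75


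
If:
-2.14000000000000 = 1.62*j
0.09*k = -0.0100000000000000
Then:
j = -1.32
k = -0.11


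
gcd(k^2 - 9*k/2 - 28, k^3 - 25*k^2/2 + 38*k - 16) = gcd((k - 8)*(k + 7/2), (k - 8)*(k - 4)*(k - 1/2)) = k - 8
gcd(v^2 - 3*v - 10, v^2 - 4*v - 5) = v - 5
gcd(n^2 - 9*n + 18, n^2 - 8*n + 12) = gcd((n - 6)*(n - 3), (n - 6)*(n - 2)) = n - 6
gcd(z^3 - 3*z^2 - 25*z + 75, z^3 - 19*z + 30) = z^2 + 2*z - 15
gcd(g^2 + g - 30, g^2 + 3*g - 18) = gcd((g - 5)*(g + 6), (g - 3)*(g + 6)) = g + 6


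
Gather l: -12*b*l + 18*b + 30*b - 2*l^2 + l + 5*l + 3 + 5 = 48*b - 2*l^2 + l*(6 - 12*b) + 8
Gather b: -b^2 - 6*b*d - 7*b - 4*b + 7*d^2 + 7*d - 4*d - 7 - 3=-b^2 + b*(-6*d - 11) + 7*d^2 + 3*d - 10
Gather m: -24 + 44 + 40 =60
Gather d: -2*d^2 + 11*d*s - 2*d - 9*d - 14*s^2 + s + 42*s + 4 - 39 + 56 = -2*d^2 + d*(11*s - 11) - 14*s^2 + 43*s + 21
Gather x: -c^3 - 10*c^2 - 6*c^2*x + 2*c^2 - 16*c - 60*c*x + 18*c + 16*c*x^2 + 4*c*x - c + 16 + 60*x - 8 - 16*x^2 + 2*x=-c^3 - 8*c^2 + c + x^2*(16*c - 16) + x*(-6*c^2 - 56*c + 62) + 8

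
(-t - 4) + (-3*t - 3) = -4*t - 7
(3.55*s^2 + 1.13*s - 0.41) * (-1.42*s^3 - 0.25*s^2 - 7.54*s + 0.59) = -5.041*s^5 - 2.4921*s^4 - 26.4673*s^3 - 6.3232*s^2 + 3.7581*s - 0.2419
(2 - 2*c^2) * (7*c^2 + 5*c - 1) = -14*c^4 - 10*c^3 + 16*c^2 + 10*c - 2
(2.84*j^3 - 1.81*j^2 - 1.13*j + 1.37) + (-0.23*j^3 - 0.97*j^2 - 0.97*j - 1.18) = 2.61*j^3 - 2.78*j^2 - 2.1*j + 0.19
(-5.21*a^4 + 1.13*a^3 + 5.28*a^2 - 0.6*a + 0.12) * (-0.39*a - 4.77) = 2.0319*a^5 + 24.411*a^4 - 7.4493*a^3 - 24.9516*a^2 + 2.8152*a - 0.5724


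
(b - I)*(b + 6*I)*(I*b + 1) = I*b^3 - 4*b^2 + 11*I*b + 6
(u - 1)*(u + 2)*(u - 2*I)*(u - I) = u^4 + u^3 - 3*I*u^3 - 4*u^2 - 3*I*u^2 - 2*u + 6*I*u + 4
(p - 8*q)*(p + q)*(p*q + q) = p^3*q - 7*p^2*q^2 + p^2*q - 8*p*q^3 - 7*p*q^2 - 8*q^3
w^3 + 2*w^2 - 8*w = w*(w - 2)*(w + 4)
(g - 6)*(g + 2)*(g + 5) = g^3 + g^2 - 32*g - 60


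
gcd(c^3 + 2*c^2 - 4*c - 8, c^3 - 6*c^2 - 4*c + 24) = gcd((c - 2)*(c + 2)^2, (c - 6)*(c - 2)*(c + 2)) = c^2 - 4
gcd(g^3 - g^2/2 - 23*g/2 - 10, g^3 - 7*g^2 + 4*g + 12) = g + 1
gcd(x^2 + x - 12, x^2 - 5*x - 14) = 1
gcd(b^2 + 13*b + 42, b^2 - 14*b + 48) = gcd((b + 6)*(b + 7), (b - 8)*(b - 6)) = 1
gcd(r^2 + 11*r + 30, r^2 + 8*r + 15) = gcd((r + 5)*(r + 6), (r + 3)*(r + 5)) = r + 5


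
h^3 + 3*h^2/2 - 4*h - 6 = (h - 2)*(h + 3/2)*(h + 2)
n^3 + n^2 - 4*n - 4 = (n - 2)*(n + 1)*(n + 2)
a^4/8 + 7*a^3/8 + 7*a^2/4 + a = a*(a/4 + 1/2)*(a/2 + 1/2)*(a + 4)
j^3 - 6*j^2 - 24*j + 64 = (j - 8)*(j - 2)*(j + 4)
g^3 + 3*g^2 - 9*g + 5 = (g - 1)^2*(g + 5)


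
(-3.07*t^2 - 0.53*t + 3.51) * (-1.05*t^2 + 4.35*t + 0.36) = 3.2235*t^4 - 12.798*t^3 - 7.0962*t^2 + 15.0777*t + 1.2636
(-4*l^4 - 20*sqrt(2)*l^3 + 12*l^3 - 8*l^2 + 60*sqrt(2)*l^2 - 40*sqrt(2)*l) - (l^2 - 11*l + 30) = -4*l^4 - 20*sqrt(2)*l^3 + 12*l^3 - 9*l^2 + 60*sqrt(2)*l^2 - 40*sqrt(2)*l + 11*l - 30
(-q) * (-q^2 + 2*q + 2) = q^3 - 2*q^2 - 2*q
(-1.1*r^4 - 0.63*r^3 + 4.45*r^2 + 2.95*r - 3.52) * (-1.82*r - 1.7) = 2.002*r^5 + 3.0166*r^4 - 7.028*r^3 - 12.934*r^2 + 1.3914*r + 5.984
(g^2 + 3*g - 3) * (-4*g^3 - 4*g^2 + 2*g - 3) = -4*g^5 - 16*g^4 + 2*g^3 + 15*g^2 - 15*g + 9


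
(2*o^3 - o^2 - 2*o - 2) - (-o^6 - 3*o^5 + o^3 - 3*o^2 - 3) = o^6 + 3*o^5 + o^3 + 2*o^2 - 2*o + 1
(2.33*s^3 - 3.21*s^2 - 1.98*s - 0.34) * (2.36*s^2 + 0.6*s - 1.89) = 5.4988*s^5 - 6.1776*s^4 - 11.0025*s^3 + 4.0765*s^2 + 3.5382*s + 0.6426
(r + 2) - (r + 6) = -4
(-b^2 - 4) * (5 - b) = b^3 - 5*b^2 + 4*b - 20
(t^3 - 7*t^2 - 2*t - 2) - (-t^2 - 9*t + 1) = t^3 - 6*t^2 + 7*t - 3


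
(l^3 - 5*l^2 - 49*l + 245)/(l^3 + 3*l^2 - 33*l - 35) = (l - 7)/(l + 1)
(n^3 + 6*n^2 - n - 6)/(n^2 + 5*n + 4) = (n^2 + 5*n - 6)/(n + 4)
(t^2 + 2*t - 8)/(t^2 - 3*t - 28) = (t - 2)/(t - 7)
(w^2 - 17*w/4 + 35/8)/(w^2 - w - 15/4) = (4*w - 7)/(2*(2*w + 3))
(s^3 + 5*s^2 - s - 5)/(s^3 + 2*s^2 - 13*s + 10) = (s + 1)/(s - 2)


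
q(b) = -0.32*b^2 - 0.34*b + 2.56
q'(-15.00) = 9.26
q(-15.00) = -64.34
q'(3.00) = -2.26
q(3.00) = -1.34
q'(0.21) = -0.47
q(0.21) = 2.47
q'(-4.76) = 2.71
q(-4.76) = -3.07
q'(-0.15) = -0.24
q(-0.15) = 2.60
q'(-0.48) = -0.03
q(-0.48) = 2.65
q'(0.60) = -0.72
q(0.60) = 2.24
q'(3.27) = -2.43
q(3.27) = -1.97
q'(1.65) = -1.40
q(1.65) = 1.13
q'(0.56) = -0.70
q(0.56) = 2.27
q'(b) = -0.64*b - 0.34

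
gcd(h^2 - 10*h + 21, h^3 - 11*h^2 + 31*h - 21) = h^2 - 10*h + 21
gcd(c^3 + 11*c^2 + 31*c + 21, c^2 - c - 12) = c + 3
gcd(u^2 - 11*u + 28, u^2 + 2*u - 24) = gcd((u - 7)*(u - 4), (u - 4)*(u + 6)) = u - 4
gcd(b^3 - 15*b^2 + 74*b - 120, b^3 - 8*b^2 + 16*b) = b - 4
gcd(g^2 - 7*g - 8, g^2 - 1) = g + 1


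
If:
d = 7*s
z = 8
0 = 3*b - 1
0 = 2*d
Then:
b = 1/3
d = 0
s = 0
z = 8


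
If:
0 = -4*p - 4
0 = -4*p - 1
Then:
No Solution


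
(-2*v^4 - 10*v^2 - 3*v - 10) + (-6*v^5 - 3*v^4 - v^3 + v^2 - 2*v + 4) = -6*v^5 - 5*v^4 - v^3 - 9*v^2 - 5*v - 6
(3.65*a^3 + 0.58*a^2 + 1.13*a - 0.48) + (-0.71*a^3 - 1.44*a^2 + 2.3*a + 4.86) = 2.94*a^3 - 0.86*a^2 + 3.43*a + 4.38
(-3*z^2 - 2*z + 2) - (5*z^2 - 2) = -8*z^2 - 2*z + 4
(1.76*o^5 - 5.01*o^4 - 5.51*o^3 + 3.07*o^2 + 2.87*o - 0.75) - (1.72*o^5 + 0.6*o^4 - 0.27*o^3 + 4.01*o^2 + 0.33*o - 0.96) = 0.04*o^5 - 5.61*o^4 - 5.24*o^3 - 0.94*o^2 + 2.54*o + 0.21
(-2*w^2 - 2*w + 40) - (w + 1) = -2*w^2 - 3*w + 39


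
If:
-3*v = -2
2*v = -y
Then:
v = 2/3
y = -4/3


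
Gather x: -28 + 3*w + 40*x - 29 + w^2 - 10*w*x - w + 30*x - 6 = w^2 + 2*w + x*(70 - 10*w) - 63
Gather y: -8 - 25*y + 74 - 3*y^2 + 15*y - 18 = -3*y^2 - 10*y + 48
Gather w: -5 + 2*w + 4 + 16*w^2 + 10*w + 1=16*w^2 + 12*w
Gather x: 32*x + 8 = 32*x + 8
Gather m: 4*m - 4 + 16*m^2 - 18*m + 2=16*m^2 - 14*m - 2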